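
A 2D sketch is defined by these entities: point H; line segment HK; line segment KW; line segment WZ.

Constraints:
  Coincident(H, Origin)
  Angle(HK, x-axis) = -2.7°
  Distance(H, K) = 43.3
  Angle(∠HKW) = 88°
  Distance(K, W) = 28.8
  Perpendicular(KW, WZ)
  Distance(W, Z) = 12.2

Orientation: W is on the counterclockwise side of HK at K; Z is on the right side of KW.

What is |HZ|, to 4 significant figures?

61.82

H is at the origin; HK runs at -2.7° with length 43.3, so K = 43.3·(cos -2.7°, sin -2.7°) = (43.25, -2.040). ∠HKW = 88.0°, so KW runs at -2.7° + (180° − 88.0°) = 89.30° from the x-axis; with |KW| = 28.8, W = K + 28.8·(cos 89.30°, sin 89.30°) = (43.60, 26.76). KW ⟂ WZ; with |WZ| = 12.2 on the right of KW, Z = W + 12.2·(0.9999, -0.01222) = (55.80, 26.61). Then |HZ| = |Z − H| = 61.82.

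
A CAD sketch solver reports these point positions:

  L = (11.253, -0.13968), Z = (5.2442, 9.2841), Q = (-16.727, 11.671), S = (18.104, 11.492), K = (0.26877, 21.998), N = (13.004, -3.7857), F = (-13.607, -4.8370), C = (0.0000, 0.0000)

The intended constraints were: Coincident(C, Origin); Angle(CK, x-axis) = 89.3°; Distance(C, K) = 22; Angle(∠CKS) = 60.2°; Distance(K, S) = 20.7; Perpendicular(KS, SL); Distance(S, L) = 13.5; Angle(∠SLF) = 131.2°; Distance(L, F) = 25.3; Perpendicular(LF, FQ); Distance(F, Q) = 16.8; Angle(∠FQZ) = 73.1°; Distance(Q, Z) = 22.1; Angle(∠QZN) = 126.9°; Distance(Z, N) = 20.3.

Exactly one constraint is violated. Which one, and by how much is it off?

Distance(Z, N) = 20.3 — off by 5.10.

C = (0.00, 0.00) ✓; CK at 89.30° ✓; |CK| = 22.00 ✓; ∠CKS = 60.20° ✓; |KS| = 20.70 ✓; ∠(KS, SL) = 90.00° ✓; |SL| = 13.50 ✓; ∠SLF = 131.2° ✓; |LF| = 25.30 ✓; ∠(LF, FQ) = 90.00° ✓; |FQ| = 16.80 ✓; ∠FQZ = 73.10° ✓; |QZ| = 22.10 ✓; ∠QZN = 126.9° ✓; |ZN| = 15.20 ✗.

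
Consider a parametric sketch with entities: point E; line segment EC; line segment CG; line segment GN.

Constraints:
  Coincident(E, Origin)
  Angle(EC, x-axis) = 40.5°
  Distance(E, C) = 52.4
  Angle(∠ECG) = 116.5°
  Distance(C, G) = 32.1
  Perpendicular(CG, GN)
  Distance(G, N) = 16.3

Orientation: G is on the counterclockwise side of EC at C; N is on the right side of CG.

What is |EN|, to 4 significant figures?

84.09

E is at the origin; EC runs at 40.5° with length 52.4, so C = 52.4·(cos 40.5°, sin 40.5°) = (39.85, 34.03). ∠ECG = 116.5°, so CG runs at 40.5° + (180° − 116.5°) = 104.0° from the x-axis; with |CG| = 32.1, G = C + 32.1·(cos 104.0°, sin 104.0°) = (32.08, 65.18). The perpendicularity gives GN at right angles to CG; with |GN| = 16.3 on the right of CG, N = G + 16.3·(0.9703, 0.2419) = (47.90, 69.12). Then |EN| = |N − E| = 84.09.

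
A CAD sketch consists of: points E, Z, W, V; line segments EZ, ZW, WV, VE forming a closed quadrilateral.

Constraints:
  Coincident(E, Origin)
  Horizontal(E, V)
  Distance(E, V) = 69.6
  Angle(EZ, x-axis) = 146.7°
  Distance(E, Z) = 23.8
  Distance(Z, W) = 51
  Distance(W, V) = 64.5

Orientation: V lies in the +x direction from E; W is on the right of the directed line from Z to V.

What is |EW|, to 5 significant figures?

29.566

Checks: |ZW| = 51.00 ✓; |WV| = 64.50 ✓.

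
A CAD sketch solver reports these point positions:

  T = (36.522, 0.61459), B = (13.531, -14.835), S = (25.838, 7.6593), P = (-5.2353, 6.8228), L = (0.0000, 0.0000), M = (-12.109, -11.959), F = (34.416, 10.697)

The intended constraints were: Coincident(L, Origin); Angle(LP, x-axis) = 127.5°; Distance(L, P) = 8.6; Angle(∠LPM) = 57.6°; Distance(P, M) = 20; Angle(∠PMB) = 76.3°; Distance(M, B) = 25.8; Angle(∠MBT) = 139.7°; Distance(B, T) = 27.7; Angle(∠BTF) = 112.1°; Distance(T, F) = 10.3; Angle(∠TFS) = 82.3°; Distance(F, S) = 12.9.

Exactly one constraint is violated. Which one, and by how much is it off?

Distance(F, S) = 12.9 — off by 3.80.

L = (0.00, 0.00) ✓; LP at 127.5° ✓; |LP| = 8.600 ✓; ∠LPM = 57.60° ✓; |PM| = 20.00 ✓; ∠PMB = 76.30° ✓; |MB| = 25.80 ✓; ∠MBT = 139.7° ✓; |BT| = 27.70 ✓; ∠BTF = 112.1° ✓; |TF| = 10.30 ✓; ∠TFS = 82.30° ✓; |FS| = 9.100 ✗.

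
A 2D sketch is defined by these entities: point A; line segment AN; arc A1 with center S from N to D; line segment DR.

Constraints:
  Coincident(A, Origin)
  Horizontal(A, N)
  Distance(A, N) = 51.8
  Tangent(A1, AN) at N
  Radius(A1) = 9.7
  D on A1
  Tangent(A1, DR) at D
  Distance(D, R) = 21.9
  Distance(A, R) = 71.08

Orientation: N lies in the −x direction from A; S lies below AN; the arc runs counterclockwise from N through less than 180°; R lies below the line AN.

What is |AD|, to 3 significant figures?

62.0

Checks: |AN| = 51.80 ✓; |SN| = 9.700 ✓; |SD| = 9.700 ✓; ∠(SD, DR) = 90.00° ✓; |DR| = 21.90 ✓; |AR| = 71.08 ✓.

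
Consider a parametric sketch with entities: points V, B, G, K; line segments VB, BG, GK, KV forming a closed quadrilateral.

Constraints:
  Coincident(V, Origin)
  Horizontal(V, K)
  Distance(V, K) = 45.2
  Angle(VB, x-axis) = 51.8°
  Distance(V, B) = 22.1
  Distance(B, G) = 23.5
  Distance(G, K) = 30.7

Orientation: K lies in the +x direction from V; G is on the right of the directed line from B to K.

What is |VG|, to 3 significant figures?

16.3

Checks: |BG| = 23.50 ✓; |GK| = 30.70 ✓.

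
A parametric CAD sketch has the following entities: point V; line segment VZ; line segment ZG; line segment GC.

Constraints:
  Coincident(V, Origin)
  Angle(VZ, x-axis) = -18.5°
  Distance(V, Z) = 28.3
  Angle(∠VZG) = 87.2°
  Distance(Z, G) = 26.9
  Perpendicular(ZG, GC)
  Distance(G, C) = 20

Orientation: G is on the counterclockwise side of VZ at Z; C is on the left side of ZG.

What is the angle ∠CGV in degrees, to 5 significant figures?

42.074°

∠VZG = 87.2°, so ZG runs at -18.5° + (180° − 87.2°) = 74.300° from the x-axis; with |ZG| = 26.9, G = Z + 26.9·(cos 74.300°, sin 74.300°) = (34.117, 16.917). ZG is perpendicular to GC; with |GC| = 20.0 on the left of ZG, C = G + 20.0·(-0.96269, 0.27060) = (14.863, 22.329). Then cos ∠CGV = GC·GV / (|GC||GV|), giving 42.074°.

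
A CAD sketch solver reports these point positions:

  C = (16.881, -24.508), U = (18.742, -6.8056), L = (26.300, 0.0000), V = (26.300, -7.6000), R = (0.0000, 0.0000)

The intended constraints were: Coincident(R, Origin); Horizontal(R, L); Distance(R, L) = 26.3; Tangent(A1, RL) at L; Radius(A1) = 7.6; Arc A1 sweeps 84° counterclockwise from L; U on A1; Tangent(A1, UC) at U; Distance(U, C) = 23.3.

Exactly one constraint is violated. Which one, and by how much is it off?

Distance(U, C) = 23.3 — off by 5.50.

R = (0.00, 0.00) ✓; R.y = 0.00, L.y = 0.00 ✓; |RL| = 26.30 ✓; ∠(VL, LR) = 90.00° ✓; |VL| = 7.600 ✓; bearing(V→U) − bearing(V→L) = 84.00° ✓; |VU| = 7.600 ✓; ∠(VU, UC) = 90.00° ✓; |UC| = 17.80 ✗.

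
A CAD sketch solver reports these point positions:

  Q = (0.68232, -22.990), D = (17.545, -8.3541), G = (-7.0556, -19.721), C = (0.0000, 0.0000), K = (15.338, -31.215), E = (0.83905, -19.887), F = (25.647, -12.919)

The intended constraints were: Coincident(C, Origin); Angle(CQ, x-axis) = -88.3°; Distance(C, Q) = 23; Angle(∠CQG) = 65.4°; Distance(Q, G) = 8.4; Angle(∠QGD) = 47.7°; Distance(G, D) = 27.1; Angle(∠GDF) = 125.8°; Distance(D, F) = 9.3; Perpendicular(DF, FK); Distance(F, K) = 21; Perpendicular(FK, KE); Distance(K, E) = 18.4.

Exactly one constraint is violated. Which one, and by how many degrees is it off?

Perpendicular(FK, KE) — off by 8.60°.

C = (0.00, 0.00) ✓; CQ at -88.30° ✓; |CQ| = 23.00 ✓; ∠CQG = 65.40° ✓; |QG| = 8.400 ✓; ∠QGD = 47.70° ✓; |GD| = 27.10 ✓; ∠GDF = 125.8° ✓; |DF| = 9.300 ✓; ∠(DF, FK) = 90.00° ✓; |FK| = 21.00 ✓; ∠(FK, KE) = 98.60° ✗; |KE| = 18.40 ✓.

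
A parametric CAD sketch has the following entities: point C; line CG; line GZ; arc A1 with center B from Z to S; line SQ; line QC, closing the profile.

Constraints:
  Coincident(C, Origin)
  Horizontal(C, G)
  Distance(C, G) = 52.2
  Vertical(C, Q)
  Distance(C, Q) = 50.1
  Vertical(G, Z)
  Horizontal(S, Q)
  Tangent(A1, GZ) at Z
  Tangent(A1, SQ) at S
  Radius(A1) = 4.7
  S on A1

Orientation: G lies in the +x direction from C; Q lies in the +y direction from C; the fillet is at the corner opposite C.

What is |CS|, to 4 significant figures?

69.04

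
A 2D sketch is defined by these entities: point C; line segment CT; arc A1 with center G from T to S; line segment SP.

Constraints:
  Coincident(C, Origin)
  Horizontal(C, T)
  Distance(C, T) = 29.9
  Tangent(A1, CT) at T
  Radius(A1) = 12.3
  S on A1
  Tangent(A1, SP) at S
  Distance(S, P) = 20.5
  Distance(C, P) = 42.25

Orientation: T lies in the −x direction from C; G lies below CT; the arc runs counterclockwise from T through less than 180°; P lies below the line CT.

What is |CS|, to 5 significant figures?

43.807

Checks: |GS| = 12.30 ✓; ∠(GS, SP) = 90.00° ✓; |SP| = 20.50 ✓; |CP| = 42.25 ✓.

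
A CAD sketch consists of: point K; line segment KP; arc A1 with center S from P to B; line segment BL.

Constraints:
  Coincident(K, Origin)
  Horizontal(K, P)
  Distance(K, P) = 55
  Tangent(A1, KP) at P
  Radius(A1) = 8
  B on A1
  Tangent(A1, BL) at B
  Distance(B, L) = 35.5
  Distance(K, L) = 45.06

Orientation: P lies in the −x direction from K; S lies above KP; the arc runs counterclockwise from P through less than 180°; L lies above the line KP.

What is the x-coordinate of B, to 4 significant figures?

-48.19

Checks: |SB| = 8.000 ✓; ∠(SB, BL) = 90.00° ✓; |BL| = 35.50 ✓; |KL| = 45.06 ✓.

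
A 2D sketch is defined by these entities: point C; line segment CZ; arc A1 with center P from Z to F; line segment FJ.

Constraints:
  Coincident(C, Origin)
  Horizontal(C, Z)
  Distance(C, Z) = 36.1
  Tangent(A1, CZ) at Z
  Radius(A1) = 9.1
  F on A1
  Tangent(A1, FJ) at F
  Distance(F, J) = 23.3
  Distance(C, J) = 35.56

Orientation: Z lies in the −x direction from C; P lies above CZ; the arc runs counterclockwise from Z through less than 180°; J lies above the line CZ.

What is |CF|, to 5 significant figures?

28.139

Checks: |PF| = 9.100 ✓; ∠(PF, FJ) = 90.00° ✓; |FJ| = 23.30 ✓; |CJ| = 35.56 ✓.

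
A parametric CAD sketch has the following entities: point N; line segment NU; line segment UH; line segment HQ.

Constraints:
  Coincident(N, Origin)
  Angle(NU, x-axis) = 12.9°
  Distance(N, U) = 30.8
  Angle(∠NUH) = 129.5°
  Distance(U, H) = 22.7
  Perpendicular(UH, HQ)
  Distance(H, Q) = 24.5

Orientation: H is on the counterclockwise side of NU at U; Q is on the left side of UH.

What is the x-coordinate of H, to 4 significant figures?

40.19

N is at the origin; NU runs at 12.9° with length 30.8, so U = 30.8·(cos 12.9°, sin 12.9°) = (30.02, 6.876). ∠NUH = 129.5°, so UH runs at 12.9° + (180° − 129.5°) = 63.40° from the x-axis; with |UH| = 22.7, H = U + 22.7·(cos 63.40°, sin 63.40°) = (40.19, 27.17). So H.x = 40.19.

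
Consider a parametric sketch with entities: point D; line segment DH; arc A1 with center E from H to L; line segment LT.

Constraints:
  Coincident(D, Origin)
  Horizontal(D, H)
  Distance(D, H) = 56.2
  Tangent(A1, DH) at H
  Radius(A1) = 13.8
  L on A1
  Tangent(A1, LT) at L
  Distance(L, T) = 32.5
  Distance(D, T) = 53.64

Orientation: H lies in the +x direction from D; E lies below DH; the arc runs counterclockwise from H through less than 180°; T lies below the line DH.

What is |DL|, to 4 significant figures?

44.08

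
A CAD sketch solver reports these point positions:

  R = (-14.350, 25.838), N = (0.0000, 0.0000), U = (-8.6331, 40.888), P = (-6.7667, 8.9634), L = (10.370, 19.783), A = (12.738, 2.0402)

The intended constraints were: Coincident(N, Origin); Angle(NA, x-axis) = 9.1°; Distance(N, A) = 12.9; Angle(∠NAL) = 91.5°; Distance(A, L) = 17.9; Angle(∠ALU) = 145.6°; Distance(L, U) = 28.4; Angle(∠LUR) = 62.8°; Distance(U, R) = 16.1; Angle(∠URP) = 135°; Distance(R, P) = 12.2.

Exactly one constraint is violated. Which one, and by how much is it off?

Distance(R, P) = 12.2 — off by 6.30.

N = (0.00, 0.00) ✓; NA at 9.100° ✓; |NA| = 12.90 ✓; ∠NAL = 91.50° ✓; |AL| = 17.90 ✓; ∠ALU = 145.6° ✓; |LU| = 28.40 ✓; ∠LUR = 62.80° ✓; |UR| = 16.10 ✓; ∠URP = 135.0° ✓; |RP| = 18.50 ✗.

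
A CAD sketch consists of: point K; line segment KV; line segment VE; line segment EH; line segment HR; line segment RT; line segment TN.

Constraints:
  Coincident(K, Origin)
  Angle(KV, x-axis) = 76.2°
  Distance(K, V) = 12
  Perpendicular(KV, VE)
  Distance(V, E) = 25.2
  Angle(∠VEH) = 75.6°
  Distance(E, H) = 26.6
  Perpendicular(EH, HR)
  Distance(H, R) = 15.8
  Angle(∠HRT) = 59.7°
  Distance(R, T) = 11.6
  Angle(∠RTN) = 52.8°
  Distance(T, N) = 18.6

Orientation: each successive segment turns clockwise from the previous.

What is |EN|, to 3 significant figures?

33.9

K is at the origin; KV runs at 76.2° with length 12.0, so V = (2.86, 11.7). The perpendicularity gives VE at right angles to KV, so VE runs at -13.8°; with |VE| = 25.2, E = (27.3, 5.64). ∠VEH = 75.6° gives EH at -118° from the x-axis; with |EH| = 26.6, H = (14.8, -17.8). The perpendicularity gives HR at right angles to EH, so HR runs at 152°; with |HR| = 15.8, R = (0.841, -10.3). ∠HRT = 59.7° gives RT at 31.5° from the x-axis; with |RT| = 11.6, T = (10.7, -4.27). ∠RTN = 52.8° gives TN at -95.7° from the x-axis; with |TN| = 18.6, N = (8.88, -22.8). Then |EN| = |N − E| = 33.9.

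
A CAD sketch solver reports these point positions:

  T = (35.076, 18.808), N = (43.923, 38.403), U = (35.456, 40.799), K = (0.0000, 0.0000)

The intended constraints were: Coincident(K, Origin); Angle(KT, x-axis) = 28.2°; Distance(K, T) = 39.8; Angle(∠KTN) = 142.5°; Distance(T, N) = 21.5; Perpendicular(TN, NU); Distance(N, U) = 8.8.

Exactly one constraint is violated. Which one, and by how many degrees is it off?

Perpendicular(TN, NU) — off by 8.50°.

K = (0.00, 0.00) ✓; KT at 28.20° ✓; |KT| = 39.80 ✓; ∠KTN = 142.5° ✓; |TN| = 21.50 ✓; ∠(TN, NU) = 98.50° ✗; |NU| = 8.799 ✓.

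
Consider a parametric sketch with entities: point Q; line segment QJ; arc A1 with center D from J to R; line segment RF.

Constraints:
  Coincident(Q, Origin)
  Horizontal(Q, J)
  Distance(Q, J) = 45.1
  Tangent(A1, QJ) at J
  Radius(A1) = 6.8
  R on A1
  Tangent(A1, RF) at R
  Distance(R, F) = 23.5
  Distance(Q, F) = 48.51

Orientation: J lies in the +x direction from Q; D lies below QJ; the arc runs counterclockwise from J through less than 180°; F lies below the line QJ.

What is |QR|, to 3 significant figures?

38.9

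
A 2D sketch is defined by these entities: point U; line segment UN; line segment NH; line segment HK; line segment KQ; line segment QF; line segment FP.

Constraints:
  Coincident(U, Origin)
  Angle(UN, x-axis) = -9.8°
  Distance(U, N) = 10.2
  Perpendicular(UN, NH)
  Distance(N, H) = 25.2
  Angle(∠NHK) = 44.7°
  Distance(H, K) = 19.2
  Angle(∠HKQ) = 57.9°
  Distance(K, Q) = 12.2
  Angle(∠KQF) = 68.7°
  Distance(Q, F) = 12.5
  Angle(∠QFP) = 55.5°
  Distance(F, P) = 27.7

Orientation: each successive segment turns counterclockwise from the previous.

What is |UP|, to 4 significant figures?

13.67

U is at the origin; UN runs at -9.8° with length 10.2, so N = (10.05, -1.736). UN ⟂ NH, so NH runs at 80.20°; with |NH| = 25.2, H = (14.34, 23.10). ∠NHK = 44.7° gives HK at -144.5° from the x-axis; with |HK| = 19.2, K = (-1.291, 11.95). ∠HKQ = 57.9° gives KQ at -22.40° from the x-axis; with |KQ| = 12.2, Q = (9.989, 7.298). ∠KQF = 68.7° gives QF at 88.90° from the x-axis; with |QF| = 12.5, F = (10.23, 19.80). ∠QFP = 55.5° gives FP at -146.6° from the x-axis; with |FP| = 27.7, P = (-12.90, 4.547). Then |UP| = |P − U| = 13.67.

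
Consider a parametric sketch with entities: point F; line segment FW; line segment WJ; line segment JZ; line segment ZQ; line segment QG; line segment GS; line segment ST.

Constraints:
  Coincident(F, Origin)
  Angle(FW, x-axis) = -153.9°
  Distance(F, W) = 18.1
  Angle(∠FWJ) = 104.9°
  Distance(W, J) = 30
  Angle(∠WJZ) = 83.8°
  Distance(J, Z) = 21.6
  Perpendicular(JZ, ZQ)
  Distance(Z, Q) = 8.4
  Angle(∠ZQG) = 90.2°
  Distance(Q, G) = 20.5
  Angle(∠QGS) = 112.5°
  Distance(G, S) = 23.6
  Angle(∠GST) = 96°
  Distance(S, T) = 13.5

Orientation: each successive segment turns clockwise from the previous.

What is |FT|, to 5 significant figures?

55.130

F is at the origin; FW runs at -153.9° with length 18.1, so W = (-16.254, -7.9629). ∠FWJ = 104.9° gives WJ at 131.00° from the x-axis; with |WJ| = 30.0, J = (-35.936, 14.678). ∠WJZ = 83.8° gives JZ at 34.800° from the x-axis; with |JZ| = 21.6, Z = (-18.199, 27.006). JZ ⟂ ZQ, so ZQ runs at -55.200°; with |ZQ| = 8.4, Q = (-13.405, 20.108). ∠ZQG = 90.2° gives QG at -145.00° from the x-axis; with |QG| = 20.5, G = (-30.198, 8.3498). ∠QGS = 112.5° gives GS at 147.50° from the x-axis; with |GS| = 23.6, S = (-50.102, 21.030). ∠GST = 96.0° gives ST at 63.500° from the x-axis; with |ST| = 13.5, T = (-44.078, 33.112). Then |FT| = |T − F| = 55.130.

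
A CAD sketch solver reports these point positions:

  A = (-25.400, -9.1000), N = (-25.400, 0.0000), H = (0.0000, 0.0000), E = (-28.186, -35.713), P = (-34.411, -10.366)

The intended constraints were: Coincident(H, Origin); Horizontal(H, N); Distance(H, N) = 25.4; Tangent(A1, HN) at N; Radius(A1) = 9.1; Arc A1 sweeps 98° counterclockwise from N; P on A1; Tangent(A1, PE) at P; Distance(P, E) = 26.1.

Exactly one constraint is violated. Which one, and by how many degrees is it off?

Tangent(A1, PE) at P — off by 5.80°.

H = (0.00, 0.00) ✓; H.y = 0.00, N.y = 0.00 ✓; |HN| = 25.40 ✓; ∠(AN, NH) = 90.00° ✓; |AN| = 9.100 ✓; bearing(A→P) − bearing(A→N) = 98.00° ✓; |AP| = 9.099 ✓; ∠(AP, PE) = 84.20° ✗; |PE| = 26.10 ✓.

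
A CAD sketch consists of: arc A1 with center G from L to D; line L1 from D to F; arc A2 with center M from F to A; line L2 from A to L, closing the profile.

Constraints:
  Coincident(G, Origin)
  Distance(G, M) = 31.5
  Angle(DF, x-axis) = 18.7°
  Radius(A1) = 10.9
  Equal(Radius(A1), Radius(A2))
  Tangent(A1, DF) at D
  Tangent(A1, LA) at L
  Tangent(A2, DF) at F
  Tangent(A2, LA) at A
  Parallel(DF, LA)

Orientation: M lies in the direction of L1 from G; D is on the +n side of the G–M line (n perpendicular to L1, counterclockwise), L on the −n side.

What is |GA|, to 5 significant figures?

33.333

The slot axis is L1's direction at 18.7°, so u = (cos 18.7°, sin 18.7°) = (0.94721, 0.32061) and n = (−sin 18.7°, cos 18.7°) = (-0.32061, 0.94721). G is at the origin and M lies 31.5 along u from G, so M = 31.5·u = (29.837, 10.099). Tangency of A1 to both parallel lines with radius 10.9 puts D and L at G ± 10.9·n: D = (-3.4947, 10.325), L = (3.4947, -10.325). Equal radii place F and A the same way about M: F = M + 10.9·n = (26.342, 20.424), A = M − 10.9·n = (33.332, -0.22528). Then |GA| = |A − G| = 33.333.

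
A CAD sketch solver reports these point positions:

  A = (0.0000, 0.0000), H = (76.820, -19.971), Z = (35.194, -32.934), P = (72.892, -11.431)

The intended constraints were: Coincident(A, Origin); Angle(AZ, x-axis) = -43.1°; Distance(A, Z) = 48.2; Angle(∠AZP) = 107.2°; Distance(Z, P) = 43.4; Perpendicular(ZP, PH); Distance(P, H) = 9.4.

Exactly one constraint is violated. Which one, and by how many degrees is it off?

Perpendicular(ZP, PH) — off by 5.00°.

A = (0.00, 0.00) ✓; AZ at -43.10° ✓; |AZ| = 48.20 ✓; ∠AZP = 107.2° ✓; |ZP| = 43.40 ✓; ∠(ZP, PH) = 95.00° ✗; |PH| = 9.400 ✓.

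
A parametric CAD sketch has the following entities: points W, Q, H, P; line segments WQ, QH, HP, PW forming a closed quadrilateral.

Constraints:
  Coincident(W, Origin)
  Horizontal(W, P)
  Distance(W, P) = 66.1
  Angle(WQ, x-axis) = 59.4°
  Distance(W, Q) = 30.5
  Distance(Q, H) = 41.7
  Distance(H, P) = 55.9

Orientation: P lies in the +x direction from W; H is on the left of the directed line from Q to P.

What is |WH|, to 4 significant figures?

71.14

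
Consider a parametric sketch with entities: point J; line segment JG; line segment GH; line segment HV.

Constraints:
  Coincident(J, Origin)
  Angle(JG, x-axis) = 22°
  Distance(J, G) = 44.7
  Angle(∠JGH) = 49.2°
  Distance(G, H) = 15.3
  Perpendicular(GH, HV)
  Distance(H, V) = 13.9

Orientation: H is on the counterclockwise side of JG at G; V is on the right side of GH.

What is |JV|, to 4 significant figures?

49.72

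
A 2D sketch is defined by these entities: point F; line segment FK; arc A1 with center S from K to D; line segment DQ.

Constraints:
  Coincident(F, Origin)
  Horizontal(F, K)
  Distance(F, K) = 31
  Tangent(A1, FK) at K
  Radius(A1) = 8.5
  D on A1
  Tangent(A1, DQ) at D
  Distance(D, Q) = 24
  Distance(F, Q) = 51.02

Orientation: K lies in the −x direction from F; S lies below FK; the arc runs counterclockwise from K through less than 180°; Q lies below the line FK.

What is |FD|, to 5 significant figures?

40.422

F is at the origin; FK is horizontal with |FK| = 31.0 and K on the −x side, so K = (-31.000, 0.0000). Since A1 is tangent to FK there, SK ⟂ FK, so S = K + (0, -8.5) = (-31.000, -8.5000). Since SD ⟂ DQ (tangency), |SQ| = √(8.5² + 24.0²) = 25.461 regardless of where D sits on A1. So Q lies on both circle(F, 51.02) and circle(S, 25.461); the below-FK intersection is Q = (-39.260, -32.584). D is the foot of the tangent from Q: D = (-39.500, -8.5849).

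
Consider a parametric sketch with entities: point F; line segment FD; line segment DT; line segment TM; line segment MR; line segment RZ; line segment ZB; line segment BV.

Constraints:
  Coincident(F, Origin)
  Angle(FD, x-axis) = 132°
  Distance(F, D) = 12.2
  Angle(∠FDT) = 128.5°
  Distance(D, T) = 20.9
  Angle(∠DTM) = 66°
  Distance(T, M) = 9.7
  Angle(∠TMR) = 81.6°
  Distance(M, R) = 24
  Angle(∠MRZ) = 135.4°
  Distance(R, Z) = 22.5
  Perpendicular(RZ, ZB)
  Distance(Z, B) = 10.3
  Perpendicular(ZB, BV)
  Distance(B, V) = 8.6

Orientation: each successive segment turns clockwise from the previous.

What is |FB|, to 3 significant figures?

38.9

F is at the origin; FD runs at 132.0° with length 12.2, so D = (-8.16, 9.07). ∠FDT = 128.5° gives DT at 80.5° from the x-axis; with |DT| = 20.9, T = (-4.71, 29.7). ∠DTM = 66.0° gives TM at -33.5° from the x-axis; with |TM| = 9.7, M = (3.37, 24.3). ∠TMR = 81.6° gives MR at -132° from the x-axis; with |MR| = 24.0, R = (-12.7, 6.46). ∠MRZ = 135.4° gives RZ at -176° from the x-axis; with |RZ| = 22.5, Z = (-35.1, 5.09). RZ is perpendicular to ZB, so ZB runs at 93.5°; with |ZB| = 10.3, B = (-35.7, 15.4). Then |FB| = |B − F| = 38.9.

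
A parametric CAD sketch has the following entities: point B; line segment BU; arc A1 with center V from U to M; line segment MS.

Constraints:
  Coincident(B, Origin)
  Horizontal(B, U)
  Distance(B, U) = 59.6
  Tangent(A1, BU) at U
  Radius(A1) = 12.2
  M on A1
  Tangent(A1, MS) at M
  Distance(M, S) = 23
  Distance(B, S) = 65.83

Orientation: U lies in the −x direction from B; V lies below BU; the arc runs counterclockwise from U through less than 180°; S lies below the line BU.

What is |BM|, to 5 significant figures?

71.771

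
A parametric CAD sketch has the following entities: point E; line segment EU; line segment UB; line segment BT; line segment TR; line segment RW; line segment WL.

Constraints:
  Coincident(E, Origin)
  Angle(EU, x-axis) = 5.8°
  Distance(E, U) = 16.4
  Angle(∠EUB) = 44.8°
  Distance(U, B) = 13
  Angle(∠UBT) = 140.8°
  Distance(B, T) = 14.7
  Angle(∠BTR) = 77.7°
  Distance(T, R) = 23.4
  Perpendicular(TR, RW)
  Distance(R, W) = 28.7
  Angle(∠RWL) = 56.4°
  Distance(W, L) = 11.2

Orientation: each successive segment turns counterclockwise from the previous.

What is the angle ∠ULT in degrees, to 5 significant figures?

54.487°

TR ⟂ RW, so RW runs at 12.500°; with |RW| = 28.7, W = (24.598, -6.8463). ∠RWL = 56.4° gives WL at 136.10° from the x-axis; with |WL| = 11.2, L = (16.527, 0.91977). Then cos ∠ULT = LU·LT / (|LU||LT|), giving 54.487°.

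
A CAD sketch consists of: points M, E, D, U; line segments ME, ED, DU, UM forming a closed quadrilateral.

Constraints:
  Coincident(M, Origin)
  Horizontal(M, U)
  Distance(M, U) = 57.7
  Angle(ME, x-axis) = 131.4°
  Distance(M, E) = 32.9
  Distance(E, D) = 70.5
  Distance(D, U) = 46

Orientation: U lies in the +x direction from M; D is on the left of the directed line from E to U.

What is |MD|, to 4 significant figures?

63.91

Checks: |MU| = 57.70 ✓; |ME| = 32.90 ✓; |ED| = 70.50 ✓; |DU| = 46.00 ✓.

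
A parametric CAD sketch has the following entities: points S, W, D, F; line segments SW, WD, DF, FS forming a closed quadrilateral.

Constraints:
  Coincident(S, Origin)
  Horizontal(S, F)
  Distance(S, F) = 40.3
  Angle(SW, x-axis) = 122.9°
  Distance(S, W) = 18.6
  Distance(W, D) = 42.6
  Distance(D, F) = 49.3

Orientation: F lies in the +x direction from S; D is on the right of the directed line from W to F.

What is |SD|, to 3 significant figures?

26.2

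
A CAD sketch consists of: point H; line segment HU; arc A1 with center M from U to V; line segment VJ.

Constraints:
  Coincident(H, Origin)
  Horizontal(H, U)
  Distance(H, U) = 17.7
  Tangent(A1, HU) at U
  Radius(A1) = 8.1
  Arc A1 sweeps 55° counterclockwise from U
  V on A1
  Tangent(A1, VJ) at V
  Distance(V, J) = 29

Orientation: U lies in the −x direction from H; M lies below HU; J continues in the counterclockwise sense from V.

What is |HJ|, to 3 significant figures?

49.2

H is at the origin; H and U share the same y with |HU| = 17.7 and U on the −x side, so U = (-17.7, 0.00). Since A1 is tangent to HU there, MU ⟂ HU, so M = U + (0, -8.1) = (-17.7, -8.10). On A1, U sits at bearing 90° from M; a 55° counterclockwise sweep puts V at bearing 145°, so V = M + 8.1·(cos 145°, sin 145°) = (-24.3, -3.45). The tangent condition forces MV to be normal to VJ, so VJ runs along (−sin 145°, cos 145°); with |VJ| = 29.0, J = (-41.0, -27.2). Then |HJ| = |J − H| = 49.2.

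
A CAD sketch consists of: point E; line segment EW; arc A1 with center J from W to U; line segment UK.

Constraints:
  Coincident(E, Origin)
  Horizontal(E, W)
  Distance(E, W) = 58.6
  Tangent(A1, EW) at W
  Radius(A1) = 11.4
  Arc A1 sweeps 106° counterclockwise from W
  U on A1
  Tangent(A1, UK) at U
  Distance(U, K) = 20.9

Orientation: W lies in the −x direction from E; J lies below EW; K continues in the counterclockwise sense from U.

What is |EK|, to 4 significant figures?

72.59

E is at the origin; E and W share the same y with |EW| = 58.6 and W on the −x side, so W = (-58.60, 0.000). A1 meets EW tangentially, so JW is at right angles to EW, so J = W + (0, -11.4) = (-58.60, -11.40). On A1, W sits at bearing 90° from J; a 106° counterclockwise sweep puts U at bearing 196°, so U = J + 11.4·(cos 196°, sin 196°) = (-69.56, -14.54). Tangency of A1 to UK means the radius JU is perpendicular to UK, so UK runs along (−sin 196°, cos 196°); with |UK| = 20.9, K = (-63.80, -34.63). Then |EK| = |K − E| = 72.59.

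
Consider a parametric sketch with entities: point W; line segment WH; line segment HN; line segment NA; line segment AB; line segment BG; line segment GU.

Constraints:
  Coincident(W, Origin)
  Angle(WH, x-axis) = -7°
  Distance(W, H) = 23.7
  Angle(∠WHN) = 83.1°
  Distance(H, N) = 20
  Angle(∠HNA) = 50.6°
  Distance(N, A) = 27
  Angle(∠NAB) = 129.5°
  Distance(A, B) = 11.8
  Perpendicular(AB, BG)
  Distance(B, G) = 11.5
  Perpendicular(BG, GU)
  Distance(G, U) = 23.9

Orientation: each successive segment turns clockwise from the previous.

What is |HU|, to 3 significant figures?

17.6

W is at the origin; WH runs at -7.0° with length 23.7, so H = (23.5, -2.89). ∠WHN = 83.1° gives HN at -104° from the x-axis; with |HN| = 20.0, N = (18.7, -22.3). ∠HNA = 50.6° gives NA at 127° from the x-axis; with |NA| = 27.0, A = (2.58, -0.655). ∠NAB = 129.5° gives AB at 76.2° from the x-axis; with |AB| = 11.8, B = (5.40, 10.8). AB ⟂ BG, so BG runs at -13.8°; with |BG| = 11.5, G = (16.6, 8.06). BG is perpendicular to GU, so GU runs at -104°; with |GU| = 23.9, U = (10.9, -15.1). Then |HU| = |U − H| = 17.6.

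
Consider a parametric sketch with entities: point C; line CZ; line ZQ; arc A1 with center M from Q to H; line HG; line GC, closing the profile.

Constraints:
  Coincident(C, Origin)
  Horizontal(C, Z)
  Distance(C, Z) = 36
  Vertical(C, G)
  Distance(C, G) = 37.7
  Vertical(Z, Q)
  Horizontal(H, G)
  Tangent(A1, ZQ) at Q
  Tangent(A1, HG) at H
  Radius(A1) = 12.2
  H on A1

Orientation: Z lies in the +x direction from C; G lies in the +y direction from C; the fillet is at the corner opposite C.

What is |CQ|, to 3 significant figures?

44.1

The virtual corner opposite C is at (36.0, 37.7). Since A1 is tangent to ZQ there, MQ ⟂ ZQ and the tangent condition forces MH to be normal to HG, with radius 12.2, so the center M sits 12.2 in from both sides at M = (23.8, 25.5). That places the tangent points at Q = (36.0, 25.5) on ZQ and H = (23.8, 37.7) on HG. Then |CQ| = |Q − C| = 44.1.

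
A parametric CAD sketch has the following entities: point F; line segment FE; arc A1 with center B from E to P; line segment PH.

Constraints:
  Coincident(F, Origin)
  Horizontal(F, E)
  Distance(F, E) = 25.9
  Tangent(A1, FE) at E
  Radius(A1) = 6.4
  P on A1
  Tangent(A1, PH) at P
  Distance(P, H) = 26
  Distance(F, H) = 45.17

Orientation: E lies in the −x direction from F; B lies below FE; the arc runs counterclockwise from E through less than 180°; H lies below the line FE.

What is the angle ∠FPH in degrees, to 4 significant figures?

99.30°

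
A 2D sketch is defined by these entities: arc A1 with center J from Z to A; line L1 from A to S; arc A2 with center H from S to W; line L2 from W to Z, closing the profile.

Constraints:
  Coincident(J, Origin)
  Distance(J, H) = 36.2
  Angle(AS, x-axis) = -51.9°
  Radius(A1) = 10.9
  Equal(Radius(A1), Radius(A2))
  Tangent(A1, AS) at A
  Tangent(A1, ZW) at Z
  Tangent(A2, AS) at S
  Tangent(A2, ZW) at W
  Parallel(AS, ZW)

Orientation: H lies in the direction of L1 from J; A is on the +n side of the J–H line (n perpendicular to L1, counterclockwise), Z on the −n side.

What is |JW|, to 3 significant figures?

37.8

Tangency of A1 to both parallel lines with radius 10.9 puts A and Z at J ± 10.9·n: A = (8.58, 6.73), Z = (-8.58, -6.73). Equal radii place S and W the same way about H: S = H + 10.9·n = (30.9, -21.8), W = H − 10.9·n = (13.8, -35.2). Then |JW| = |W − J| = 37.8.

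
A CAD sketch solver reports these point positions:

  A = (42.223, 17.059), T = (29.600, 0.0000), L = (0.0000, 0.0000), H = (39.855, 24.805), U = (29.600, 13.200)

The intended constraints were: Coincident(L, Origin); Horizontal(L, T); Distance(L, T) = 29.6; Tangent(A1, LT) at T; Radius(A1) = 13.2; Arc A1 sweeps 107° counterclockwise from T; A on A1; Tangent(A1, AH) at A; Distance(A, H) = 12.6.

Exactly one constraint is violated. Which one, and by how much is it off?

Distance(A, H) = 12.6 — off by 4.50.

L = (0.00, 0.00) ✓; L.y = 0.00, T.y = 0.00 ✓; |LT| = 29.60 ✓; ∠(UT, TL) = 90.00° ✓; |UT| = 13.20 ✓; bearing(U→A) − bearing(U→T) = 107.0° ✓; |UA| = 13.20 ✓; ∠(UA, AH) = 90.00° ✓; |AH| = 8.100 ✗.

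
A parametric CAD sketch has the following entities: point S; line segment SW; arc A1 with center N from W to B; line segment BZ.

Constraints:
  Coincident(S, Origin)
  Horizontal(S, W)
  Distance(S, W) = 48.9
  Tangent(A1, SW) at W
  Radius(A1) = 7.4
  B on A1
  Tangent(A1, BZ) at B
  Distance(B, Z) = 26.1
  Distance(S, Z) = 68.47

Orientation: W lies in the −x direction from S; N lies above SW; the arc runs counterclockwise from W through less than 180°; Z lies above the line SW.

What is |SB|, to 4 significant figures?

45.06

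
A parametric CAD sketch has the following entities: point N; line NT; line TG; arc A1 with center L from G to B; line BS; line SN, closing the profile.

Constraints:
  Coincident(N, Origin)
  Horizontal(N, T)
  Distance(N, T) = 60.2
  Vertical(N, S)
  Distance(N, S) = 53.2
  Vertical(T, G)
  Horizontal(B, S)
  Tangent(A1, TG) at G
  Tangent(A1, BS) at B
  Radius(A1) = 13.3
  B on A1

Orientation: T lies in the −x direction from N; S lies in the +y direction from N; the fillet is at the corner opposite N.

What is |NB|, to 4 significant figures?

70.92

The virtual corner opposite N is at (-60.20, 53.20). The tangent condition forces LG to be normal to TG and A1 meets BS tangentially, so LB is at right angles to BS, with radius 13.3, so the center L sits 13.3 in from both sides at L = (-46.90, 39.90). That places the tangent points at G = (-60.20, 39.90) on TG and B = (-46.90, 53.20) on BS. Then |NB| = |B − N| = 70.92.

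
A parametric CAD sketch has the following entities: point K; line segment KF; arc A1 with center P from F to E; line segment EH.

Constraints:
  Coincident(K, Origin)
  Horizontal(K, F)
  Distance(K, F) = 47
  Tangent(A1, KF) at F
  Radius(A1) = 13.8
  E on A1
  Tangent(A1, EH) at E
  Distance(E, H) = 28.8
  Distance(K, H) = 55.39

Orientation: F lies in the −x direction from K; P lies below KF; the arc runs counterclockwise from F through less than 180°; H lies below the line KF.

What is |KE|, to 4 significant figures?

61.12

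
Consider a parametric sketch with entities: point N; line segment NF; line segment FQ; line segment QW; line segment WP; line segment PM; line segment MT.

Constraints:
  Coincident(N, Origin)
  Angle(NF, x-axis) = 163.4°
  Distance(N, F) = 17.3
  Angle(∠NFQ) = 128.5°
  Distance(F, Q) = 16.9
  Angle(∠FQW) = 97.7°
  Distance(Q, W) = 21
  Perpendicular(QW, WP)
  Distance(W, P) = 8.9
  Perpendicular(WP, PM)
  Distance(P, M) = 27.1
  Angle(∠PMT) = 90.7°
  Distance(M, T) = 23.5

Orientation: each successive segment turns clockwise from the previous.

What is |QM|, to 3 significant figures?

10.8

QW is perpendicular to WP, so WP runs at -60.4°; with |WP| = 8.9, P = (-0.227, 23.3). WP is perpendicular to PM, so PM runs at -150°; with |PM| = 27.1, M = (-23.8, 9.87). Then |QM| = |M − Q| = 10.8.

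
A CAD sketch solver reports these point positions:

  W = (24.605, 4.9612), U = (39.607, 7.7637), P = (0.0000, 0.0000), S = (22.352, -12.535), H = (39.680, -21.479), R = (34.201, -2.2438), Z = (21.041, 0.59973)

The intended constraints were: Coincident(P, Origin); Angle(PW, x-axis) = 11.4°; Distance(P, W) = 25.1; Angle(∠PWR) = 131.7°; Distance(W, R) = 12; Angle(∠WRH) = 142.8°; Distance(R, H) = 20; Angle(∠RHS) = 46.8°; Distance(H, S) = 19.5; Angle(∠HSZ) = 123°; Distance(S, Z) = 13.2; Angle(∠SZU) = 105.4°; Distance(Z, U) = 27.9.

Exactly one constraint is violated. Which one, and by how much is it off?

Distance(Z, U) = 27.9 — off by 8.00.

P = (0.00, 0.00) ✓; PW at 11.40° ✓; |PW| = 25.10 ✓; ∠PWR = 131.7° ✓; |WR| = 12.00 ✓; ∠WRH = 142.8° ✓; |RH| = 20.00 ✓; ∠RHS = 46.80° ✓; |HS| = 19.50 ✓; ∠HSZ = 123.0° ✓; |SZ| = 13.20 ✓; ∠SZU = 105.4° ✓; |ZU| = 19.90 ✗.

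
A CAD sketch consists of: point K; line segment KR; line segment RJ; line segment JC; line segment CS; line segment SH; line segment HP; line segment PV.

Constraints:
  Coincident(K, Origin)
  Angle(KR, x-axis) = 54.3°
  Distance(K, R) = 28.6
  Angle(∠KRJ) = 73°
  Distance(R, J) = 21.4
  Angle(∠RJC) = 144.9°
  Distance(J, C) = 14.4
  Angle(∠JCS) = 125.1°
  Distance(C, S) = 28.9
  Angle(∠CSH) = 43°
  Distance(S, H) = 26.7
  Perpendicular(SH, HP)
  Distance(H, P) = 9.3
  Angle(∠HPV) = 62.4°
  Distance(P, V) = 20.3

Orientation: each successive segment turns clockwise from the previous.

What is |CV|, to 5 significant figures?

23.389

SH ⟂ HP, so HP runs at -9.7000°; with |HP| = 9.3, P = (20.887, -0.94866). ∠HPV = 62.4° gives PV at -127.30° from the x-axis; with |PV| = 20.3, V = (8.5852, -17.097). Then |CV| = |V − C| = 23.389.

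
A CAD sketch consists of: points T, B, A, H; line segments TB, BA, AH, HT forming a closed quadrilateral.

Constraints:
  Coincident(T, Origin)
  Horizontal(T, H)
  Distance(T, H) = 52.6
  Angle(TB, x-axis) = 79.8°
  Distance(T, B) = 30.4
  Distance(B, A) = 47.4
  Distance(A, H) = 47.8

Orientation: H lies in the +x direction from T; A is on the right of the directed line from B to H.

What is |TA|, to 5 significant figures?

19.188

Checks: TB at 79.80° ✓; |BA| = 47.40 ✓; |AH| = 47.80 ✓.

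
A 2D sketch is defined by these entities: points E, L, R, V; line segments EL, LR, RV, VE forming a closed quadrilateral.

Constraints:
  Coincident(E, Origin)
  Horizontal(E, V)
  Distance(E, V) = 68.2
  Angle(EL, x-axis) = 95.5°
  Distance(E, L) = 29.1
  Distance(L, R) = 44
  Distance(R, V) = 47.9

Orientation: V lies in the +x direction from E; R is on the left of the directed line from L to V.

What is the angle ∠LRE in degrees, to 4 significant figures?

31.15°

Checks: |LR| = 44.00 ✓; |RV| = 47.90 ✓.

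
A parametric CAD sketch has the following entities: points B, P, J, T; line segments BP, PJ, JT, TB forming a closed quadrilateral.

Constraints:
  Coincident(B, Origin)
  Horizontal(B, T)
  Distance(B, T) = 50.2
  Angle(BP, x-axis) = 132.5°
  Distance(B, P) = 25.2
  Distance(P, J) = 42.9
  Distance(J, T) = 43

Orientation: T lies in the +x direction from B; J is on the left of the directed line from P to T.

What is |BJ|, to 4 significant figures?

40.73

Checks: |PJ| = 42.90 ✓; |JT| = 43.00 ✓.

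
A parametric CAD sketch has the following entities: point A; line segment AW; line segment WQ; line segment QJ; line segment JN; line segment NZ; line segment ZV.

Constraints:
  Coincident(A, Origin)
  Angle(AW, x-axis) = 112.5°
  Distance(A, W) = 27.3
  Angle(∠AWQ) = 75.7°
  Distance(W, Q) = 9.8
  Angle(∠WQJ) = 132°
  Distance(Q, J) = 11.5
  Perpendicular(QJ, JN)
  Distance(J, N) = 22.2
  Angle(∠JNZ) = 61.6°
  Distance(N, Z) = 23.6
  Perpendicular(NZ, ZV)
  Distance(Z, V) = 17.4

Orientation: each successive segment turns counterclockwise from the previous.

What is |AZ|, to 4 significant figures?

28.34

A is at the origin; AW runs at 112.5° with length 27.3, so W = (-10.45, 25.22). ∠AWQ = 75.7° gives WQ at -143.2° from the x-axis; with |WQ| = 9.8, Q = (-18.29, 19.35). ∠WQJ = 132.0° gives QJ at -95.20° from the x-axis; with |QJ| = 11.5, J = (-19.34, 7.899). QJ ⟂ JN, so JN runs at -5.200°; with |JN| = 22.2, N = (2.772, 5.887). ∠JNZ = 61.6° gives NZ at 113.2° from the x-axis; with |NZ| = 23.6, Z = (-6.525, 27.58). Then |AZ| = |Z − A| = 28.34.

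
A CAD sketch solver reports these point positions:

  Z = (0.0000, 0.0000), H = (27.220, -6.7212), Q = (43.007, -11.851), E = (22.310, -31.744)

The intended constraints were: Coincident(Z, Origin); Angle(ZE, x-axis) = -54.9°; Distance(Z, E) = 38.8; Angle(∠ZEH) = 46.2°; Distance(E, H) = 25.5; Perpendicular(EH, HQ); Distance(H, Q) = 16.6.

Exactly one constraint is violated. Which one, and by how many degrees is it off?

Perpendicular(EH, HQ) — off by 6.90°.

Z = (0.00, 0.00) ✓; ZE at -54.90° ✓; |ZE| = 38.80 ✓; ∠ZEH = 46.20° ✓; |EH| = 25.50 ✓; ∠(EH, HQ) = 96.90° ✗; |HQ| = 16.60 ✓.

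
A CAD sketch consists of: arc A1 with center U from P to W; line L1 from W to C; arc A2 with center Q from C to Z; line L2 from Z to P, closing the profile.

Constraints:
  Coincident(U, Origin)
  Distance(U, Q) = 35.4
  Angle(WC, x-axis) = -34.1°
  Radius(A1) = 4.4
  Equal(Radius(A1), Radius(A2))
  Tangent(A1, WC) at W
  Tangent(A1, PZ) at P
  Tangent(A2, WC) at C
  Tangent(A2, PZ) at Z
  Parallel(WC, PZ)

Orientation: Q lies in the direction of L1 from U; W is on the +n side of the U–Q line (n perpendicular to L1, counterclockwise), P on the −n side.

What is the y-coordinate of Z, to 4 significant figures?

-23.49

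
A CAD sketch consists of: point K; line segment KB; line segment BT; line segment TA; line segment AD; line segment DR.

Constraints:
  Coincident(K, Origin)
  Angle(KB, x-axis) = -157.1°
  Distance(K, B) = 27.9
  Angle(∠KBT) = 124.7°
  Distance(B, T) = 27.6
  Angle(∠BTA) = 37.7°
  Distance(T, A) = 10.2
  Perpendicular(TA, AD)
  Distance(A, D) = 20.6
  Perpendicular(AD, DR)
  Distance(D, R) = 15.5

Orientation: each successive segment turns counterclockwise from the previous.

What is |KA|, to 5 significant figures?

39.153

K is at the origin; KB runs at -157.1° with length 27.9, so B = (-25.701, -10.857). ∠KBT = 124.7° gives BT at -101.80° from the x-axis; with |BT| = 27.6, T = (-31.345, -37.873). ∠BTA = 37.7° gives TA at 40.500° from the x-axis; with |TA| = 10.2, A = (-23.589, -31.249). Then |KA| = |A − K| = 39.153.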